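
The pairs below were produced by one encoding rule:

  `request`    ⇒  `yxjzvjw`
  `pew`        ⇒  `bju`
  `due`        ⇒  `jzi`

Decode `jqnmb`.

The output letters match the input read backwards, each shifted +5: request reversed is tseuqer. Read the word backwards and shift each letter +5.
Reversing it on jqnmb: shift back: j−5=e, q−5=l, n−5=i, m−5=h, b−5=w → elihw; then reverse → while.

while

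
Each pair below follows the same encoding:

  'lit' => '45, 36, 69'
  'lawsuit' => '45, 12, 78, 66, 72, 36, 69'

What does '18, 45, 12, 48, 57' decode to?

clamp

l(#12)→45 and i(#9)→36: differences scale by 3, so n = 3·pos + 9. With a=1..z=26, the number is 3·pos + 9.
Undoing it on 18, 45, 12, 48, 57: 18→(18−9)÷3=3=c, 45→(45−9)÷3=12=l, 12→(12−9)÷3=1=a, 48→(48−9)÷3=13=m, 57→(57−9)÷3=16=p.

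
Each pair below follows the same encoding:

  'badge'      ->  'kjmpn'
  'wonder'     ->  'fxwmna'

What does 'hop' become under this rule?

Compare letters: b→k is +9, a→j is +9, d→m is +9 — a constant shift. This is a Caesar cipher with shift 9.
For hop: h+9=q, o+9=x, p+9=y.

qxy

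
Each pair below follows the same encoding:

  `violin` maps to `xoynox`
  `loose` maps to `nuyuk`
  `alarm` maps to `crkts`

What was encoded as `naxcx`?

Shifts by position in violin: pos 0: v→x (+2), pos 1: i→o (+6), pos 2: o→y (+10), pos 3: l→n (+2), pos 4: i→o (+6), pos 5: n→x (+10) — repeating every 3. The shifts repeat in a cycle of length 3: positions 0,1,… shift by +2, +6, +10, then the pattern repeats.
Decoding naxcx: n−2=l, a−6=u, x−10=n, c−2=a, x−6=r.

lunar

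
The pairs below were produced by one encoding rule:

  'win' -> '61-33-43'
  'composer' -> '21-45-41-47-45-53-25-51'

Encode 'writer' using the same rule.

w(#23)→61 and i(#9)→33: differences scale by 2, so n = 2·pos + 15. The formula is n = 2×(alphabet index, a=1) + 15.
On writer: w=23→61, r=18→51, i=9→33, t=20→55, e=5→25, r=18→51.

61-51-33-55-25-51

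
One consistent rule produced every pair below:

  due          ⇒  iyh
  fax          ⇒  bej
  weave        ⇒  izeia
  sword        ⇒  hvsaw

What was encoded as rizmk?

given

The word is reversed, then every letter is shifted forward by 4.
Reversing it on rizmk: shift back: r−4=n, i−4=e, z−4=v, m−4=i, k−4=g → nevig; then reverse → given.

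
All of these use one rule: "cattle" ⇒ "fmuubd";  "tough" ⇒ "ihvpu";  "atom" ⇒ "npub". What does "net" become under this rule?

ufo

The word is reversed, then every letter is shifted forward by 1.
On net: reverse → ten; then shift: t+1=u, e+1=f, n+1=o.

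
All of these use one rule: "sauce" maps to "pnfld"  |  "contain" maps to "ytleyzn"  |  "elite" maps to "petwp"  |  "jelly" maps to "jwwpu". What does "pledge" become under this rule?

The output letters match the input read backwards, each shifted +11: sauce reversed is ecuas. Read the word backwards and shift each letter +11.
For pledge: reverse → egdelp; then shift: e+11=p, g+11=r, d+11=o, e+11=p, l+11=w, p+11=a.

propwa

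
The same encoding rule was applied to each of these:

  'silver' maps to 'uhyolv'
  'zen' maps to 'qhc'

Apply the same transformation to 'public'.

The output letters match the input read backwards, each shifted +3: silver reversed is revlis. Read the word backwards and shift each letter +3.
On public: reverse → cilbup; then shift: c+3=f, i+3=l, l+3=o, b+3=e, u+3=x, p+3=s.

floexs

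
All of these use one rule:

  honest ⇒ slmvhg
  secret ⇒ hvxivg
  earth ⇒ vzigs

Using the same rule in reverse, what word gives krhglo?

Letters are reflected about the middle of the alphabet (position → 25−position): Atbash.
Reversing it on krhglo: k↔p, r↔i, h↔s, g↔t, l↔o, o↔l.

pistol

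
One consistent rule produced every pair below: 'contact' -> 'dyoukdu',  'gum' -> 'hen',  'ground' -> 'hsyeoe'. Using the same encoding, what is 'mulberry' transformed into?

The shift depends on letter class: consonant c→d is +1, but vowel o→y is +10. Two shifts are in play — +10 for a/e/i/o/u, +1 for every other letter.
Applying it to mulberry: m(cons)+1=n, u(vowel)+10=e, l(cons)+1=m, b(cons)+1=c, e(vowel)+10=o, r(cons)+1=s, r(cons)+1=s, y(cons)+1=z.

nemcossz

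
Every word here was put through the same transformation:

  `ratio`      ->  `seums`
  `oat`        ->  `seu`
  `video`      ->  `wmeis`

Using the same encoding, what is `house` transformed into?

The shift depends on letter class: consonant r→s is +1, but vowel a→e is +4. Vowels shift forward by 4 and consonants shift forward by 1.
Applying it to house: h(cons)+1=i, o(vowel)+4=s, u(vowel)+4=y, s(cons)+1=t, e(vowel)+4=i.

isyti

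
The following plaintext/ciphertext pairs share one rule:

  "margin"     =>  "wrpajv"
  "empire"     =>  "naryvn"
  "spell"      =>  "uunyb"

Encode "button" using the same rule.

wxccdk

Two steps: reverse the string, then apply a Caesar shift of +9.
On button: reverse → nottub; then shift: n+9=w, o+9=x, t+9=c, t+9=c, u+9=d, b+9=k.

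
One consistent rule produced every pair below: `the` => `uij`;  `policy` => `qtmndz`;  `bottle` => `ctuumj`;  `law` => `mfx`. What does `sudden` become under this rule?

tzeejo

Vowels shift forward by 5 and consonants shift forward by 1.
On sudden: s(cons)+1=t, u(vowel)+5=z, d(cons)+1=e, d(cons)+1=e, e(vowel)+5=j, n(cons)+1=o.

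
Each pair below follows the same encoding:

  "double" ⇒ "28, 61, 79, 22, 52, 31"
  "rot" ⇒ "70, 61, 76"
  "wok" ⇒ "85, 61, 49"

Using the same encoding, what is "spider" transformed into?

d(#4)→28 and o(#15)→61: differences scale by 3, so n = 3·pos + 16. The formula is n = 3×(alphabet index, a=1) + 16.
On spider: s=19→73, p=16→64, i=9→43, d=4→28, e=5→31, r=18→70.

73, 64, 43, 28, 31, 70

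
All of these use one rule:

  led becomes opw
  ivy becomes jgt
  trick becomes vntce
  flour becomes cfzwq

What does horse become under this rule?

The output letters match the input read backwards, each shifted +11: led reversed is del. The word is reversed, then every letter is shifted forward by 11.
For horse: reverse → esroh; then shift: e+11=p, s+11=d, r+11=c, o+11=z, h+11=s.

pdczs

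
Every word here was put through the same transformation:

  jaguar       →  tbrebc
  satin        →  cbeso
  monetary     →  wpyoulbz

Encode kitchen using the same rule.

A repeating key of period 3 is used — shifts +10, +1, +11 over and over.
On kitchen: k+10=u, i+1=j, t+11=e, c+10=m, h+1=i, e+11=p, n+10=x.

ujemipx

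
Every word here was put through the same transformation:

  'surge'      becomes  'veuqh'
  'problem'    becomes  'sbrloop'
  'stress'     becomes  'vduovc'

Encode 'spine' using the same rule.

vzlxh

Shifts by position in surge: pos 0: s→v (+3), pos 1: u→e (+10), pos 2: r→u (+3), pos 3: g→q (+10) — repeating every 2. The shifts repeat in a cycle of length 2: positions 0,1,… shift by +3, +10, then the pattern repeats.
For spine: s+3=v, p+10=z, i+3=l, n+10=x, e+3=h.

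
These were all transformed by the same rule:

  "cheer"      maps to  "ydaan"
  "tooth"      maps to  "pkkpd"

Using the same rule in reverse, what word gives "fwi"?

Compare letters: c→y is +22, h→d is +22, e→a is +22 — a constant shift. This is a Caesar cipher with shift 22.
Undoing it on fwi: f−22=j, w−22=a, i−22=m.

jam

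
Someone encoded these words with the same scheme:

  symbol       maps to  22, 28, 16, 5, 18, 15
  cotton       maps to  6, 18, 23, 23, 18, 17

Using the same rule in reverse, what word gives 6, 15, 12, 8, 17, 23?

s is letter #19 and maps to 22: an offset of 3. Each letter is replaced by its alphabet position (a=1..z=26) + 3.
Decoding 6, 15, 12, 8, 17, 23: 6→(6−3)÷1=3=c, 15→(15−3)÷1=12=l, 12→(12−3)÷1=9=i, 8→(8−3)÷1=5=e, 17→(17−3)÷1=14=n, 23→(23−3)÷1=20=t.

client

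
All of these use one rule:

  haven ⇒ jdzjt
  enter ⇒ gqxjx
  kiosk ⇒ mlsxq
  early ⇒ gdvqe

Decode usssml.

Letter i (0-indexed) is shifted by i+2, so successive shifts are 2, 3, 4, ….
Decoding usssml: u−2=s, s−3=p, s−4=o, s−5=n, m−6=g, l−7=e.

sponge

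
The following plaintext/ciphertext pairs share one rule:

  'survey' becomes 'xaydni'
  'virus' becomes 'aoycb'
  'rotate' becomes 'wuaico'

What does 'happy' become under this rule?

The shift increases by 1 at each position, starting from +5: 5, 6, 7, ….
For happy: h+5=m, a+6=g, p+7=w, p+8=x, y+9=h.

mgwxh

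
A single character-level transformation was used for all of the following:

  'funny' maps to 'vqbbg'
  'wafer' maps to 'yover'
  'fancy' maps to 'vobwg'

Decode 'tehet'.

level

Each letter's alphabet position (a=0..z=25) is mapped through 17·x+14 mod 26 — an affine cipher.
Decoding tehet: t(19)→23·(19−14)≡11=l; e(4)→23·(4−14)≡4=e; h(7)→23·(7−14)≡21=v; e(4)→23·(4−14)≡4=e; t(19)→23·(19−14)≡11=l (all mod 26).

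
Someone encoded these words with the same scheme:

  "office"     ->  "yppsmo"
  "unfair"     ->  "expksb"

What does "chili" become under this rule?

Compare letters: o→y is +10, f→p is +10, f→p is +10 — a constant shift. This is a Caesar cipher with shift 10.
For chili: c+10=m, h+10=r, i+10=s, l+10=v, i+10=s.

mrsvs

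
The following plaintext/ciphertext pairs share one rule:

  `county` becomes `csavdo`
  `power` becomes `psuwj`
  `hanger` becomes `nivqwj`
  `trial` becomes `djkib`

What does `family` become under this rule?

tiykbo

c(2)→c(2) and o(14)→s(18) fit y≡23x+8 (mod 26); the inverse of 23 mod 26 is 17. Each letter's alphabet position (a=0..z=25) is mapped through 23·x+8 mod 26 — an affine cipher.
Applying it to family: f(5)→23·5+8≡19=t; a(0)→23·0+8≡8=i; m(12)→23·12+8≡24=y; i(8)→23·8+8≡10=k; l(11)→23·11+8≡1=b; y(24)→23·24+8≡14=o (all mod 26).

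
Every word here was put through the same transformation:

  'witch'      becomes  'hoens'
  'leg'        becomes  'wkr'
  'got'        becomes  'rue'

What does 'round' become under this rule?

The shift depends on letter class: consonant w→h is +11, but vowel i→o is +6. Vowels shift forward by 6 and consonants shift forward by 11.
Applying it to round: r(cons)+11=c, o(vowel)+6=u, u(vowel)+6=a, n(cons)+11=y, d(cons)+11=o.

cuayo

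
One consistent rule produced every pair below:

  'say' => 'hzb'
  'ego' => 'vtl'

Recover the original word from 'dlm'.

This is the alphabet-reversal cipher (Atbash): a becomes z, b becomes y, etc.
Decoding dlm: d↔w, l↔o, m↔n.

won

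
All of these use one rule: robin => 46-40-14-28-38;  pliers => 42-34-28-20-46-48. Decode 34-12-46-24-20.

Each letter becomes 2×(its alphabet position, a=1..z=26) + 10.
Decoding 34-12-46-24-20: 34→(34−10)÷2=12=l, 12→(12−10)÷2=1=a, 46→(46−10)÷2=18=r, 24→(24−10)÷2=7=g, 20→(20−10)÷2=5=e.

large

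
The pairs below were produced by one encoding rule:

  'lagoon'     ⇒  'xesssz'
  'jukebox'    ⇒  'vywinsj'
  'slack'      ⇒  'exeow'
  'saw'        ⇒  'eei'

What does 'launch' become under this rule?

The shift depends on letter class: consonant l→x is +12, but vowel a→e is +4. Two shifts are in play — +4 for a/e/i/o/u, +12 for every other letter.
Applying it to launch: l(cons)+12=x, a(vowel)+4=e, u(vowel)+4=y, n(cons)+12=z, c(cons)+12=o, h(cons)+12=t.

xeyzot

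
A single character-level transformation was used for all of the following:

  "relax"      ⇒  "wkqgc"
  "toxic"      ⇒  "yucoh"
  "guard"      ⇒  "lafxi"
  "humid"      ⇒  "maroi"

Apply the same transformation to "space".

Shifts by position in relax: pos 0: r→w (+5), pos 1: e→k (+6), pos 2: l→q (+5), pos 3: a→g (+6) — repeating every 2. The shifts repeat in a cycle of length 2: positions 0,1,… shift by +5, +6, then the pattern repeats.
On space: s+5=x, p+6=v, a+5=f, c+6=i, e+5=j.

xvfij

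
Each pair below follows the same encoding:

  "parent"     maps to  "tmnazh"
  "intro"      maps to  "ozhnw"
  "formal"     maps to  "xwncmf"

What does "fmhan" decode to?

p(15)→t(19) and a(0)→m(12) fit y≡23x+12 (mod 26); the inverse of 23 mod 26 is 17. Each letter's alphabet position (a=0..z=25) is mapped through 23·x+12 mod 26 — an affine cipher.
Decoding fmhan: f(5)→17·(5−12)≡11=l; m(12)→17·(12−12)≡0=a; h(7)→17·(7−12)≡19=t; a(0)→17·(0−12)≡4=e; n(13)→17·(13−12)≡17=r (all mod 26).

later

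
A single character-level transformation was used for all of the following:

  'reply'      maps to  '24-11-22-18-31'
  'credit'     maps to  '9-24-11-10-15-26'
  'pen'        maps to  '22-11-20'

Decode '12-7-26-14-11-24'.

father

Each letter is replaced by its alphabet position (a=1..z=26) + 6.
Decoding 12-7-26-14-11-24: 12→(12−6)÷1=6=f, 7→(7−6)÷1=1=a, 26→(26−6)÷1=20=t, 14→(14−6)÷1=8=h, 11→(11−6)÷1=5=e, 24→(24−6)÷1=18=r.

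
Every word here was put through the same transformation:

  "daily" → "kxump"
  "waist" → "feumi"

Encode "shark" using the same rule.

wdmte

The output letters match the input read backwards, each shifted +12: daily reversed is yliad. The word is reversed, then every letter is shifted forward by 12.
Applying it to shark: reverse → krahs; then shift: k+12=w, r+12=d, a+12=m, h+12=t, s+12=e.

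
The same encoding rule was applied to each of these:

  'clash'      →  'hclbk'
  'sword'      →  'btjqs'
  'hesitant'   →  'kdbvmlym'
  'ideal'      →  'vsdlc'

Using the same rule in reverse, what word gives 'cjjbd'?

c(2)→h(7) and l(11)→c(2) fit y≡11x+11 (mod 26); the inverse of 11 mod 26 is 19. Each letter's alphabet position (a=0..z=25) is mapped through 11·x+11 mod 26 — an affine cipher.
Reversing it on cjjbd: c(2)→19·(2−11)≡11=l; j(9)→19·(9−11)≡14=o; j(9)→19·(9−11)≡14=o; b(1)→19·(1−11)≡18=s; d(3)→19·(3−11)≡4=e (all mod 26).

loose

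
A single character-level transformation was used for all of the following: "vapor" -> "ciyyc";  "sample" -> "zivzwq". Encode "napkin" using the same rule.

uiyutz

Each letter shifts forward by (position + 7), i.e. 7, 8, 9, … — the shift grows by one for each successive letter.
Applying it to napkin: n+7=u, a+8=i, p+9=y, k+10=u, i+11=t, n+12=z.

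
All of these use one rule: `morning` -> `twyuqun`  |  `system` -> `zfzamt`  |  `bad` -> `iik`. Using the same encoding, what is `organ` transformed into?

wyniu

Two shifts are in play — +8 for a/e/i/o/u, +7 for every other letter.
For organ: o(vowel)+8=w, r(cons)+7=y, g(cons)+7=n, a(vowel)+8=i, n(cons)+7=u.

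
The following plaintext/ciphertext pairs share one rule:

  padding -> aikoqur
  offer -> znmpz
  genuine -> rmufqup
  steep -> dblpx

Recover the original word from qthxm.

flame

Shifts by position in padding: pos 0: p→a (+11), pos 1: a→i (+8), pos 2: d→k (+7), pos 3: d→o (+11), pos 4: i→q (+8), pos 5: n→u (+7) — repeating every 3. A repeating key of period 3 is used — shifts +11, +8, +7 over and over.
Undoing it on qthxm: q−11=f, t−8=l, h−7=a, x−11=m, m−8=e.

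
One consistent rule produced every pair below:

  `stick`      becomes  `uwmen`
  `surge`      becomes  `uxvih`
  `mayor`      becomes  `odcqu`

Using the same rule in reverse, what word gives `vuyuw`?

Shifts by position in stick: pos 0: s→u (+2), pos 1: t→w (+3), pos 2: i→m (+4), pos 3: c→e (+2), pos 4: k→n (+3) — repeating every 3. A repeating key of period 3 is used — shifts +2, +3, +4 over and over.
Reversing it on vuyuw: v−2=t, u−3=r, y−4=u, u−2=s, w−3=t.

trust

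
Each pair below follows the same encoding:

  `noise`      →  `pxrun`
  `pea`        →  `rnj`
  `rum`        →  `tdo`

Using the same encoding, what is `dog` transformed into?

fxi

The shift depends on letter class: consonant n→p is +2, but vowel o→x is +9. Two shifts are in play — +9 for a/e/i/o/u, +2 for every other letter.
Applying it to dog: d(cons)+2=f, o(vowel)+9=x, g(cons)+2=i.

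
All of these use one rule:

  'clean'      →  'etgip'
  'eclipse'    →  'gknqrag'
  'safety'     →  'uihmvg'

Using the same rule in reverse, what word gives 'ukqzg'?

It's a Vigenère-style cipher with numeric key [2,8]: position i shifts by key[i mod 2].
Undoing it on ukqzg: u−2=s, k−8=c, q−2=o, z−8=r, g−2=e.

score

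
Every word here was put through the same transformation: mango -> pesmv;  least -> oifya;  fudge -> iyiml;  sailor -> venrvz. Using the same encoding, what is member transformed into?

pirhlz

In mango: m→p is +3, a→e is +4, n→s is +5, g→m is +6 — the shift increases by 1 each position. Each letter shifts forward by (position + 3), i.e. 3, 4, 5, … — the shift grows by one for each successive letter.
On member: m+3=p, e+4=i, m+5=r, b+6=h, e+7=l, r+8=z.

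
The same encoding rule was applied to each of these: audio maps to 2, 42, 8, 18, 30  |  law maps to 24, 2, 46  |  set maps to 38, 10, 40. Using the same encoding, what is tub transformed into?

a(#1)→2 and u(#21)→42: differences scale by 2, so n = 2·pos + 0. With a=1..z=26, the number is 2·pos.
For tub: t=20→40, u=21→42, b=2→4.

40, 42, 4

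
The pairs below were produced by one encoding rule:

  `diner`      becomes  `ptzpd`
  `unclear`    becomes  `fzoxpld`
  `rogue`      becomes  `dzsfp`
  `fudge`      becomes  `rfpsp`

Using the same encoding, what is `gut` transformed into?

The shift depends on letter class: consonant d→p is +12, but vowel i→t is +11. Two shifts are in play — +11 for a/e/i/o/u, +12 for every other letter.
On gut: g(cons)+12=s, u(vowel)+11=f, t(cons)+12=f.

sff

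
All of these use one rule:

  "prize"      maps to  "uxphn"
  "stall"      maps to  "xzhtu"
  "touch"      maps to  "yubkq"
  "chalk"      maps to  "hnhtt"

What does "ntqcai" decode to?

injury

In prize: p→u is +5, r→x is +6, i→p is +7, z→h is +8 — the shift increases by 1 each position. Letter i (0-indexed) is shifted by i+5, so successive shifts are 5, 6, 7, ….
Decoding ntqcai: n−5=i, t−6=n, q−7=j, c−8=u, a−9=r, i−10=y.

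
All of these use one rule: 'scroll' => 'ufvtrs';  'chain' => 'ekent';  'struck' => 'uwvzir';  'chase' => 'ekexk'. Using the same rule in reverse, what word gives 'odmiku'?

In scroll: s→u is +2, c→f is +3, r→v is +4, o→t is +5 — the shift increases by 1 each position. Each letter shifts forward by (position + 2), i.e. 2, 3, 4, … — the shift grows by one for each successive letter.
Decoding odmiku: o−2=m, d−3=a, m−4=i, i−5=d, k−6=e, u−7=n.

maiden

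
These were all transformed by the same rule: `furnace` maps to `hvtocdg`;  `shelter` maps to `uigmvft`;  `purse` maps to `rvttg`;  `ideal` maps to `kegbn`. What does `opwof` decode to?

mound

Shifts by position in furnace: pos 0: f→h (+2), pos 1: u→v (+1), pos 2: r→t (+2), pos 3: n→o (+1) — repeating every 2. It's a Vigenère-style cipher with numeric key [2,1]: position i shifts by key[i mod 2].
Undoing it on opwof: o−2=m, p−1=o, w−2=u, o−1=n, f−2=d.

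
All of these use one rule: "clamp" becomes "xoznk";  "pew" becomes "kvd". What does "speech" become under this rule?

This is the alphabet-reversal cipher (Atbash): a becomes z, b becomes y, etc.
On speech: s↔h, p↔k, e↔v, e↔v, c↔x, h↔s.

hkvvxs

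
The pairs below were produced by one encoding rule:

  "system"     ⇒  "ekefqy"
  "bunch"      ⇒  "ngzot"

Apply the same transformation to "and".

It's a constant shift of +12 (ROT12).
On and: a+12=m, n+12=z, d+12=p.

mzp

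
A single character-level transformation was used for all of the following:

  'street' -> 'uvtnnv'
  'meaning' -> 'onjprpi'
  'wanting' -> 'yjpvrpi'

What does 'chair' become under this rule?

ejjrt

The shift depends on letter class: consonant s→u is +2, but vowel e→n is +9. Vowels shift forward by 9 and consonants shift forward by 2.
Applying it to chair: c(cons)+2=e, h(cons)+2=j, a(vowel)+9=j, i(vowel)+9=r, r(cons)+2=t.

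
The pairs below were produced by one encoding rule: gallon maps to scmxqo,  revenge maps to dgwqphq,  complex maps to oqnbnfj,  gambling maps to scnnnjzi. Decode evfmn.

steal

The shifts repeat in a cycle of length 3: positions 0,1,… shift by +12, +2, +1, then the pattern repeats.
Reversing it on evfmn: e−12=s, v−2=t, f−1=e, m−12=a, n−2=l.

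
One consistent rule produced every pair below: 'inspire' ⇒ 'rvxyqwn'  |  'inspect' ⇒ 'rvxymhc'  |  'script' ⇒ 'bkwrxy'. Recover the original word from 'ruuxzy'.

import

Shifts by position in inspire: pos 0: i→r (+9), pos 1: n→v (+8), pos 2: s→x (+5), pos 3: p→y (+9), pos 4: i→q (+8), pos 5: r→w (+5) — repeating every 3. The shifts repeat in a cycle of length 3: positions 0,1,… shift by +9, +8, +5, then the pattern repeats.
Decoding ruuxzy: r−9=i, u−8=m, u−5=p, x−9=o, z−8=r, y−5=t.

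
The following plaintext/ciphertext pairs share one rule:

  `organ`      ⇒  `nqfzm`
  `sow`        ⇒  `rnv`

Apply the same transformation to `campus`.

bzlotr

Every letter moves 25 places later in the alphabet, wrapping around z→a.
On campus: c+25=b, a+25=z, m+25=l, p+25=o, u+25=t, s+25=r.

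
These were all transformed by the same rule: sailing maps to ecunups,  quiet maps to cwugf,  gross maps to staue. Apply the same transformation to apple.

mrbnq

A repeating key of period 2 is used — shifts +12, +2 over and over.
Applying it to apple: a+12=m, p+2=r, p+12=b, l+2=n, e+12=q.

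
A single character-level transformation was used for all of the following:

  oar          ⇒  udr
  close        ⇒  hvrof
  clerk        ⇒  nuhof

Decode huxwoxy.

vulture

Read the word backwards and shift each letter +3.
Undoing it on huxwoxy: shift back: h−3=e, u−3=r, x−3=u, w−3=t, o−3=l, x−3=u, y−3=v → erutluv; then reverse → vulture.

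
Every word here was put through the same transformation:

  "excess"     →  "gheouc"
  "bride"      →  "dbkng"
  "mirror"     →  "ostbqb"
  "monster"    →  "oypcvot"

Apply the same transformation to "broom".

It's a Vigenère-style cipher with numeric key [2,10]: position i shifts by key[i mod 2].
For broom: b+2=d, r+10=b, o+2=q, o+10=y, m+2=o.

dbqyo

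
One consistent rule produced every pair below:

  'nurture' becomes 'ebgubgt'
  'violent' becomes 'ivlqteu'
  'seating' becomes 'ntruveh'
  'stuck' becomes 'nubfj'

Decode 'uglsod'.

n(13)→e(4) and u(20)→b(1) fit y≡7x+17 (mod 26); the inverse of 7 mod 26 is 15. This is an affine cipher: with a=0,…,z=25, each position x becomes (7x+17) mod 26.
Reversing it on uglsod: u(20)→15·(20−17)≡19=t; g(6)→15·(6−17)≡17=r; l(11)→15·(11−17)≡14=o; s(18)→15·(18−17)≡15=p; o(14)→15·(14−17)≡7=h; d(3)→15·(3−17)≡24=y (all mod 26).

trophy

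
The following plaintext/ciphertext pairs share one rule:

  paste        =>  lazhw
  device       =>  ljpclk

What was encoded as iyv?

orb

The output letters match the input read backwards, each shifted +7: paste reversed is etsap. Read the word backwards and shift each letter +7.
Undoing it on iyv: shift back: i−7=b, y−7=r, v−7=o → bro; then reverse → orb.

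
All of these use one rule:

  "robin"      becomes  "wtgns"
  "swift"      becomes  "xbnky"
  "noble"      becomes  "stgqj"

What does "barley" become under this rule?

It's a constant shift of +5 (ROT5).
On barley: b+5=g, a+5=f, r+5=w, l+5=q, e+5=j, y+5=d.

gfwqjd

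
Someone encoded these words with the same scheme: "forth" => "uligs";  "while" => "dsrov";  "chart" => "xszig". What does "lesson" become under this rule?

ovhhlm

Letters are reflected about the middle of the alphabet (position → 25−position): Atbash.
For lesson: l↔o, e↔v, s↔h, s↔h, o↔l, n↔m.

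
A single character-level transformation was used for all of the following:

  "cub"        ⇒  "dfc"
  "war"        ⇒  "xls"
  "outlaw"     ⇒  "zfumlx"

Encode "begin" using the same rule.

The shift depends on letter class: consonant c→d is +1, but vowel u→f is +11. Two shifts are in play — +11 for a/e/i/o/u, +1 for every other letter.
For begin: b(cons)+1=c, e(vowel)+11=p, g(cons)+1=h, i(vowel)+11=t, n(cons)+1=o.

cphto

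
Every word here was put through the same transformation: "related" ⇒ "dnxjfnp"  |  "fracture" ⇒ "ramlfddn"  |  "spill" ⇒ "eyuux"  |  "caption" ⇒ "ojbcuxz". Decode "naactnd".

brother

Shifts by position in related: pos 0: r→d (+12), pos 1: e→n (+9), pos 2: l→x (+12), pos 3: a→j (+9) — repeating every 2. It's a Vigenère-style cipher with numeric key [12,9]: position i shifts by key[i mod 2].
Decoding naactnd: n−12=b, a−9=r, a−12=o, c−9=t, t−12=h, n−9=e, d−12=r.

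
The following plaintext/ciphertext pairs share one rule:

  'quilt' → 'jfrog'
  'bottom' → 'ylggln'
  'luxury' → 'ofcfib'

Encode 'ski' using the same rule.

hpr

Each pair mirrors across the alphabet (q↔j, u↔f, i↔r): positions sum to 25. This is the alphabet-reversal cipher (Atbash): a becomes z, b becomes y, etc.
On ski: s↔h, k↔p, i↔r.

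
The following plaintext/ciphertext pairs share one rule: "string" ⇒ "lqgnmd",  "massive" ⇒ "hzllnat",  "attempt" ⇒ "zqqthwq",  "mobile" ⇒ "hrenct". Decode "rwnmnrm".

opinion

Treating letters as 0–25, the rule is x ↦ 5x + 25 (mod 26).
Decoding rwnmnrm: r(17)→21·(17−25)≡14=o; w(22)→21·(22−25)≡15=p; n(13)→21·(13−25)≡8=i; m(12)→21·(12−25)≡13=n; n(13)→21·(13−25)≡8=i; r(17)→21·(17−25)≡14=o; m(12)→21·(12−25)≡13=n (all mod 26).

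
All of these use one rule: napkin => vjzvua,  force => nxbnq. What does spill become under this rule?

ayswx

In napkin: n→v is +8, a→j is +9, p→z is +10, k→v is +11 — the shift increases by 1 each position. Each letter shifts forward by (position + 8), i.e. 8, 9, 10, … — the shift grows by one for each successive letter.
For spill: s+8=a, p+9=y, i+10=s, l+11=w, l+12=x.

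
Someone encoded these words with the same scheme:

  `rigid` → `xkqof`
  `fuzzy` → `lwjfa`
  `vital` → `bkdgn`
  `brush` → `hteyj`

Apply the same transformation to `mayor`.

Shifts by position in rigid: pos 0: r→x (+6), pos 1: i→k (+2), pos 2: g→q (+10), pos 3: i→o (+6), pos 4: d→f (+2) — repeating every 3. A repeating key of period 3 is used — shifts +6, +2, +10 over and over.
On mayor: m+6=s, a+2=c, y+10=i, o+6=u, r+2=t.

sciut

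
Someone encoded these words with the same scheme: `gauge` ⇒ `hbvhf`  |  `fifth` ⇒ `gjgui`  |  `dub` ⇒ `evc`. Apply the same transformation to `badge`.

It's a constant shift of +1 (ROT1).
On badge: b+1=c, a+1=b, d+1=e, g+1=h, e+1=f.

cbehf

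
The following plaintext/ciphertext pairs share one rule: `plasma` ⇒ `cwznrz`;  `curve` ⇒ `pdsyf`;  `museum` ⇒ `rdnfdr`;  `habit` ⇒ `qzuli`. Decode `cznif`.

paste

p(15)→c(2) and l(11)→w(22) fit y≡21x+25 (mod 26); the inverse of 21 mod 26 is 5. Each letter's alphabet position (a=0..z=25) is mapped through 21·x+25 mod 26 — an affine cipher.
Undoing it on cznif: c(2)→5·(2−25)≡15=p; z(25)→5·(25−25)≡0=a; n(13)→5·(13−25)≡18=s; i(8)→5·(8−25)≡19=t; f(5)→5·(5−25)≡4=e (all mod 26).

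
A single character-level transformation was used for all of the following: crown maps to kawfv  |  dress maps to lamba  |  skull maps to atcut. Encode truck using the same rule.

bacls

The shifts repeat in a cycle of length 2: positions 0,1,… shift by +8, +9, then the pattern repeats.
Applying it to truck: t+8=b, r+9=a, u+8=c, c+9=l, k+8=s.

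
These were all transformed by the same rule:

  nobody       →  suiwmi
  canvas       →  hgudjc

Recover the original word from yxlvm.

trend

Letter i (0-indexed) is shifted by i+5, so successive shifts are 5, 6, 7, ….
Reversing it on yxlvm: y−5=t, x−6=r, l−7=e, v−8=n, m−9=d.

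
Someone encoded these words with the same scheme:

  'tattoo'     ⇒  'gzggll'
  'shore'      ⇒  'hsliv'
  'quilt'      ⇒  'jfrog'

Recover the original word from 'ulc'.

fox

Each letter is replaced by its mirror in the alphabet: a↔z, b↔y, c↔x, and so on (the Atbash cipher).
Reversing it on ulc: u↔f, l↔o, c↔x.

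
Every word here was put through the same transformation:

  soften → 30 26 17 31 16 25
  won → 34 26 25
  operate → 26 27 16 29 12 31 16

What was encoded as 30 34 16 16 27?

Letters become their 1-based position plus 11 (so a→12, b→13, …).
Undoing it on 30 34 16 16 27: 30→(30−11)÷1=19=s, 34→(34−11)÷1=23=w, 16→(16−11)÷1=5=e, 16→(16−11)÷1=5=e, 27→(27−11)÷1=16=p.

sweep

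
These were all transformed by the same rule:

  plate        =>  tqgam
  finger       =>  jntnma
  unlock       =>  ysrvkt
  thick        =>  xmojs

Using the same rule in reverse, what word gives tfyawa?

In plate: p→t is +4, l→q is +5, a→g is +6, t→a is +7 — the shift increases by 1 each position. The shift increases by 1 at each position, starting from +4: 4, 5, 6, ….
Undoing it on tfyawa: t−4=p, f−5=a, y−6=s, a−7=t, w−8=o, a−9=r.

pastor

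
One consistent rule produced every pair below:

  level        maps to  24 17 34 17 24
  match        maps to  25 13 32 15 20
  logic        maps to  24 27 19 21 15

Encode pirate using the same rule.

28 21 30 13 32 17

l is letter #12 and maps to 24: an offset of 12. The number is (letter's place in the alphabet, a=1) + 12.
On pirate: p=16→28, i=9→21, r=18→30, a=1→13, t=20→32, e=5→17.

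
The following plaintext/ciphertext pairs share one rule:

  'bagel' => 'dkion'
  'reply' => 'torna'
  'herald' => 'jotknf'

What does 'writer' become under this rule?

ytsvot

The shift depends on letter class: consonant b→d is +2, but vowel a→k is +10. Vowels shift forward by 10 and consonants shift forward by 2.
For writer: w(cons)+2=y, r(cons)+2=t, i(vowel)+10=s, t(cons)+2=v, e(vowel)+10=o, r(cons)+2=t.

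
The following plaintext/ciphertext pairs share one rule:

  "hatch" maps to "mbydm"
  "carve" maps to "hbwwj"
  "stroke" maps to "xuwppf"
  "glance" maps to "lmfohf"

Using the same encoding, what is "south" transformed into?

xpzum

Shifts by position in hatch: pos 0: h→m (+5), pos 1: a→b (+1), pos 2: t→y (+5), pos 3: c→d (+1) — repeating every 2. The shifts repeat in a cycle of length 2: positions 0,1,… shift by +5, +1, then the pattern repeats.
For south: s+5=x, o+1=p, u+5=z, t+1=u, h+5=m.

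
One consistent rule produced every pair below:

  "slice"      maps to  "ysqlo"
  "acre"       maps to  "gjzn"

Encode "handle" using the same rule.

nhvmvp

In slice: s→y is +6, l→s is +7, i→q is +8, c→l is +9 — the shift increases by 1 each position. Each letter shifts forward by (position + 6), i.e. 6, 7, 8, … — the shift grows by one for each successive letter.
On handle: h+6=n, a+7=h, n+8=v, d+9=m, l+10=v, e+11=p.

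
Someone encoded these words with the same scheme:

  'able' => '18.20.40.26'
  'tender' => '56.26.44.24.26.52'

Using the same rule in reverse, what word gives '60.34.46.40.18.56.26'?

violate

Each letter becomes 2×(its alphabet position, a=1..z=26) + 16.
Reversing it on 60.34.46.40.18.56.26: 60→(60−16)÷2=22=v, 34→(34−16)÷2=9=i, 46→(46−16)÷2=15=o, 40→(40−16)÷2=12=l, 18→(18−16)÷2=1=a, 56→(56−16)÷2=20=t, 26→(26−16)÷2=5=e.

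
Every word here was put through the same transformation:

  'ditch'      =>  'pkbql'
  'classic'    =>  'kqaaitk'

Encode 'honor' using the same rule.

zwvwp

The output letters match the input read backwards, each shifted +8: ditch reversed is hctid. Read the word backwards and shift each letter +8.
On honor: reverse → ronoh; then shift: r+8=z, o+8=w, n+8=v, o+8=w, h+8=p.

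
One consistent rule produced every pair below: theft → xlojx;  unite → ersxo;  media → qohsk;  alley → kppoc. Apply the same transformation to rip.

vst

Vowels shift forward by 10 and consonants shift forward by 4.
Applying it to rip: r(cons)+4=v, i(vowel)+10=s, p(cons)+4=t.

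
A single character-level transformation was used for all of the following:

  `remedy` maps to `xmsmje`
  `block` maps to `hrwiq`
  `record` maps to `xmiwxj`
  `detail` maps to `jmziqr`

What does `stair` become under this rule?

yziqx

Vowels shift forward by 8 and consonants shift forward by 6.
On stair: s(cons)+6=y, t(cons)+6=z, a(vowel)+8=i, i(vowel)+8=q, r(cons)+6=x.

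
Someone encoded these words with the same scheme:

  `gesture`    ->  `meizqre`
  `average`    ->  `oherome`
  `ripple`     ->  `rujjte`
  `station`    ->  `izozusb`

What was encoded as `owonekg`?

academy

g(6)→m(12) and e(4)→e(4) fit y≡17x+14 (mod 26); the inverse of 17 mod 26 is 23. Each letter's alphabet position (a=0..z=25) is mapped through 17·x+14 mod 26 — an affine cipher.
Reversing it on owonekg: o(14)→23·(14−14)≡0=a; w(22)→23·(22−14)≡2=c; o(14)→23·(14−14)≡0=a; n(13)→23·(13−14)≡3=d; e(4)→23·(4−14)≡4=e; k(10)→23·(10−14)≡12=m; g(6)→23·(6−14)≡24=y (all mod 26).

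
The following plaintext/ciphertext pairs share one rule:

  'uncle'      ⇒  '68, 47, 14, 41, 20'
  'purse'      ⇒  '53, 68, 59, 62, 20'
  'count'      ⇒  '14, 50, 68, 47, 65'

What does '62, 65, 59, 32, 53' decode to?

Each letter becomes 3×(its alphabet position, a=1..z=26) + 5.
Reversing it on 62, 65, 59, 32, 53: 62→(62−5)÷3=19=s, 65→(65−5)÷3=20=t, 59→(59−5)÷3=18=r, 32→(32−5)÷3=9=i, 53→(53−5)÷3=16=p.

strip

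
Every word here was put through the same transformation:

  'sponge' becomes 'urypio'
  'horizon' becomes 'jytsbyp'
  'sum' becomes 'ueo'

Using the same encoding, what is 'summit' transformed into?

ueoosv

The rule splits by letter class: vowels +10, consonants +2.
For summit: s(cons)+2=u, u(vowel)+10=e, m(cons)+2=o, m(cons)+2=o, i(vowel)+10=s, t(cons)+2=v.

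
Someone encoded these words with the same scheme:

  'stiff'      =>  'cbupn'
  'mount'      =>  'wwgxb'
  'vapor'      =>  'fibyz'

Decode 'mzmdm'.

A repeating key of period 3 is used — shifts +10, +8, +12 over and over.
Decoding mzmdm: m−10=c, z−8=r, m−12=a, d−10=t, m−8=e.

crate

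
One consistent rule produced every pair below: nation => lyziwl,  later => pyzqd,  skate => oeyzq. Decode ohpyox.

n(13)→l(11) and a(0)→y(24) fit y≡11x+24 (mod 26); the inverse of 11 mod 26 is 19. This is an affine cipher: with a=0,…,z=25, each position x becomes (11x+24) mod 26.
Decoding ohpyox: o(14)→19·(14−24)≡18=s; h(7)→19·(7−24)≡15=p; p(15)→19·(15−24)≡11=l; y(24)→19·(24−24)≡0=a; o(14)→19·(14−24)≡18=s; x(23)→19·(23−24)≡7=h (all mod 26).

splash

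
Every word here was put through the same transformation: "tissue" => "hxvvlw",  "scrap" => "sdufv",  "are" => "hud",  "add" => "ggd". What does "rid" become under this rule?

The output letters match the input read backwards, each shifted +3: tissue reversed is eussit. Read the word backwards and shift each letter +3.
On rid: reverse → dir; then shift: d+3=g, i+3=l, r+3=u.

glu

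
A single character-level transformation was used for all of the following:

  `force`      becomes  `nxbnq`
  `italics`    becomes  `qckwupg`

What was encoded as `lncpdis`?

deserve

In force: f→n is +8, o→x is +9, r→b is +10, c→n is +11 — the shift increases by 1 each position. Letter i (0-indexed) is shifted by i+8, so successive shifts are 8, 9, 10, ….
Undoing it on lncpdis: l−8=d, n−9=e, c−10=s, p−11=e, d−12=r, i−13=v, s−14=e.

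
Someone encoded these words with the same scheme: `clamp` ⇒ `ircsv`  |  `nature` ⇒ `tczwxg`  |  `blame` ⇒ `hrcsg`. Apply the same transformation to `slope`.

yrqvg

The rule splits by letter class: vowels +2, consonants +6.
For slope: s(cons)+6=y, l(cons)+6=r, o(vowel)+2=q, p(cons)+6=v, e(vowel)+2=g.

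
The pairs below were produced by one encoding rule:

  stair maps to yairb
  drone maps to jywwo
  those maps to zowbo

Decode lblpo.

Each letter shifts forward by (position + 6), i.e. 6, 7, 8, … — the shift grows by one for each successive letter.
Reversing it on lblpo: l−6=f, b−7=u, l−8=d, p−9=g, o−10=e.

fudge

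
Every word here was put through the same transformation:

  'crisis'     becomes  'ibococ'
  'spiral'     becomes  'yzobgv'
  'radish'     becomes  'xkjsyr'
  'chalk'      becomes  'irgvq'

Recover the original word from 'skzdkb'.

matter

Shifts by position in crisis: pos 0: c→i (+6), pos 1: r→b (+10), pos 2: i→o (+6), pos 3: s→c (+10) — repeating every 2. The shifts repeat in a cycle of length 2: positions 0,1,… shift by +6, +10, then the pattern repeats.
Reversing it on skzdkb: s−6=m, k−10=a, z−6=t, d−10=t, k−6=e, b−10=r.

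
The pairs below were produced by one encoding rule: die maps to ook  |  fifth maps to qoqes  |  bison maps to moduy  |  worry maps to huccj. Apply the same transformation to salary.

The shift depends on letter class: consonant d→o is +11, but vowel i→o is +6. Vowels shift forward by 6 and consonants shift forward by 11.
For salary: s(cons)+11=d, a(vowel)+6=g, l(cons)+11=w, a(vowel)+6=g, r(cons)+11=c, y(cons)+11=j.

dgwgcj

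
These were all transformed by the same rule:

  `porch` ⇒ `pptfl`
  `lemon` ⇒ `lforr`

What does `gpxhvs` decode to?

The shift increases by 1 at each position, starting from +0: 0, 1, 2, ….
Reversing it on gpxhvs: g−0=g, p−1=o, x−2=v, h−3=e, v−4=r, s−5=n.

govern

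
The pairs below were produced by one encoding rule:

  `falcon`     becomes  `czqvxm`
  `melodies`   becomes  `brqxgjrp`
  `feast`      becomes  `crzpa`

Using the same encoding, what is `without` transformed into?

hjayxla

f(5)→c(2) and a(0)→z(25) fit y≡11x+25 (mod 26); the inverse of 11 mod 26 is 19. Treating letters as 0–25, the rule is x ↦ 11x + 25 (mod 26).
For without: w(22)→11·22+25≡7=h; i(8)→11·8+25≡9=j; t(19)→11·19+25≡0=a; h(7)→11·7+25≡24=y; o(14)→11·14+25≡23=x; u(20)→11·20+25≡11=l; t(19)→11·19+25≡0=a (all mod 26).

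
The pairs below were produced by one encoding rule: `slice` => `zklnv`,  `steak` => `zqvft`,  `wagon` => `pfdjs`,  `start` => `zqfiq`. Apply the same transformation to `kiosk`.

tljzt

s(18)→z(25) and l(11)→k(10) fit y≡17x+5 (mod 26); the inverse of 17 mod 26 is 23. This is an affine cipher: with a=0,…,z=25, each position x becomes (17x+5) mod 26.
On kiosk: k(10)→17·10+5≡19=t; i(8)→17·8+5≡11=l; o(14)→17·14+5≡9=j; s(18)→17·18+5≡25=z; k(10)→17·10+5≡19=t (all mod 26).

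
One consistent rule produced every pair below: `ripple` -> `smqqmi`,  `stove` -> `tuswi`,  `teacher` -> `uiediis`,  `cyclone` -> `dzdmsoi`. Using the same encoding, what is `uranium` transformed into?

yseomyn

The shift depends on letter class: consonant r→s is +1, but vowel i→m is +4. The rule splits by letter class: vowels +4, consonants +1.
For uranium: u(vowel)+4=y, r(cons)+1=s, a(vowel)+4=e, n(cons)+1=o, i(vowel)+4=m, u(vowel)+4=y, m(cons)+1=n.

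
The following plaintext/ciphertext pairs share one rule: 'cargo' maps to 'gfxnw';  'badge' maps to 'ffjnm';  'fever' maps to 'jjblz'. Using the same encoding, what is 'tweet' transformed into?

In cargo: c→g is +4, a→f is +5, r→x is +6, g→n is +7 — the shift increases by 1 each position. Letter i (0-indexed) is shifted by i+4, so successive shifts are 4, 5, 6, ….
On tweet: t+4=x, w+5=b, e+6=k, e+7=l, t+8=b.

xbklb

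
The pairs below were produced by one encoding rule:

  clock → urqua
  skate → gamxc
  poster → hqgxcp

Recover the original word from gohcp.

super

c(2)→u(20) and l(11)→r(17) fit y≡17x+12 (mod 26); the inverse of 17 mod 26 is 23. Each letter's alphabet position (a=0..z=25) is mapped through 17·x+12 mod 26 — an affine cipher.
Undoing it on gohcp: g(6)→23·(6−12)≡18=s; o(14)→23·(14−12)≡20=u; h(7)→23·(7−12)≡15=p; c(2)→23·(2−12)≡4=e; p(15)→23·(15−12)≡17=r (all mod 26).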